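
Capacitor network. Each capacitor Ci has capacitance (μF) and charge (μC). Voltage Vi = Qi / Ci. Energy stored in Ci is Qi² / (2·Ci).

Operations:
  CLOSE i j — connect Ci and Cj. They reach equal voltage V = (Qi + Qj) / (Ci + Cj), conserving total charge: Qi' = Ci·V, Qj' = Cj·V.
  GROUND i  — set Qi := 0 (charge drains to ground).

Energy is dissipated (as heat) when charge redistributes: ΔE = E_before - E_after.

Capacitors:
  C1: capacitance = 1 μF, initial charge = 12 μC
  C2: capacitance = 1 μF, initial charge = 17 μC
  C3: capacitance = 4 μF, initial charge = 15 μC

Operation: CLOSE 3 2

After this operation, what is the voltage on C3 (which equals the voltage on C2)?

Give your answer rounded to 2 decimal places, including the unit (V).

Answer: 6.40 V

Derivation:
Initial: C1(1μF, Q=12μC, V=12.00V), C2(1μF, Q=17μC, V=17.00V), C3(4μF, Q=15μC, V=3.75V)
Op 1: CLOSE 3-2: Q_total=32.00, C_total=5.00, V=6.40; Q3=25.60, Q2=6.40; dissipated=70.225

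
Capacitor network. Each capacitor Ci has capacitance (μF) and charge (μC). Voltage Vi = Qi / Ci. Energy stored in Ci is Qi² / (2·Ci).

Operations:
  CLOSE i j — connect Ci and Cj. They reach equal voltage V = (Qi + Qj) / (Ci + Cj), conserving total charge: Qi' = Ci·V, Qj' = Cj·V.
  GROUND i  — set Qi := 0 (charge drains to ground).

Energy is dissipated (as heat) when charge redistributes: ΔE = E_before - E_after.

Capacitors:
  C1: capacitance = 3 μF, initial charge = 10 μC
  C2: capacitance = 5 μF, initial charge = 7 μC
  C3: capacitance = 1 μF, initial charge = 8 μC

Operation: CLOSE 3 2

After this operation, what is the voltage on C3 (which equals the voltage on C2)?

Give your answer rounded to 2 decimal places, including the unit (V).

Initial: C1(3μF, Q=10μC, V=3.33V), C2(5μF, Q=7μC, V=1.40V), C3(1μF, Q=8μC, V=8.00V)
Op 1: CLOSE 3-2: Q_total=15.00, C_total=6.00, V=2.50; Q3=2.50, Q2=12.50; dissipated=18.150

Answer: 2.50 V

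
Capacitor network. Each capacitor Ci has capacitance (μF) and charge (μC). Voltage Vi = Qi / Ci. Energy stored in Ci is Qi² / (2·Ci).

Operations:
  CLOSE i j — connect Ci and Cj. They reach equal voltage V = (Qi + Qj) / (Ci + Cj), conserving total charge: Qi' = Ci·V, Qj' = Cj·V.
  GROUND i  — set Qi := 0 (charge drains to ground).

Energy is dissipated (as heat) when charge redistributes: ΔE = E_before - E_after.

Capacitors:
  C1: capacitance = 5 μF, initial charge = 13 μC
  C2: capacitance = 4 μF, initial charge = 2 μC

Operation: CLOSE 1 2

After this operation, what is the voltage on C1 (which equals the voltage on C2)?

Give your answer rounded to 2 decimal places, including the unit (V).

Initial: C1(5μF, Q=13μC, V=2.60V), C2(4μF, Q=2μC, V=0.50V)
Op 1: CLOSE 1-2: Q_total=15.00, C_total=9.00, V=1.67; Q1=8.33, Q2=6.67; dissipated=4.900

Answer: 1.67 V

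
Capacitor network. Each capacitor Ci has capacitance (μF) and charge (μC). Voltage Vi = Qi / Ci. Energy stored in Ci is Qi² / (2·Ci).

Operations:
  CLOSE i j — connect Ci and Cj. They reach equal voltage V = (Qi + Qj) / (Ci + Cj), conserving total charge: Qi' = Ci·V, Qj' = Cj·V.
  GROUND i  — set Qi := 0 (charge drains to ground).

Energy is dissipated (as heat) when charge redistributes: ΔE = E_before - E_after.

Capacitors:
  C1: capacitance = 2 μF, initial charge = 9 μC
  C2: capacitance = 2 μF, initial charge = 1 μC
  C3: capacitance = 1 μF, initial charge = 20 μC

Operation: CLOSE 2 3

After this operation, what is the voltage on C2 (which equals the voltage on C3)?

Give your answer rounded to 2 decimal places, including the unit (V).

Answer: 7.00 V

Derivation:
Initial: C1(2μF, Q=9μC, V=4.50V), C2(2μF, Q=1μC, V=0.50V), C3(1μF, Q=20μC, V=20.00V)
Op 1: CLOSE 2-3: Q_total=21.00, C_total=3.00, V=7.00; Q2=14.00, Q3=7.00; dissipated=126.750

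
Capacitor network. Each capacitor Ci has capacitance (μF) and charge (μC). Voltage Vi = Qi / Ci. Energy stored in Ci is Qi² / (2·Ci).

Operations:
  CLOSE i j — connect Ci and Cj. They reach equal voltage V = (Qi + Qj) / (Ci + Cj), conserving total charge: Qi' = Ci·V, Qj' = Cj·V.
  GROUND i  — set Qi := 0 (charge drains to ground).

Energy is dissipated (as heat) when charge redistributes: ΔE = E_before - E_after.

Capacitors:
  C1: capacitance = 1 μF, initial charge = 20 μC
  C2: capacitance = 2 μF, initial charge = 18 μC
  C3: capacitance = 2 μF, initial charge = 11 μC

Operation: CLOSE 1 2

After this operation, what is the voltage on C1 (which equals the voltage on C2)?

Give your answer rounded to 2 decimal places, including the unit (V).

Answer: 12.67 V

Derivation:
Initial: C1(1μF, Q=20μC, V=20.00V), C2(2μF, Q=18μC, V=9.00V), C3(2μF, Q=11μC, V=5.50V)
Op 1: CLOSE 1-2: Q_total=38.00, C_total=3.00, V=12.67; Q1=12.67, Q2=25.33; dissipated=40.333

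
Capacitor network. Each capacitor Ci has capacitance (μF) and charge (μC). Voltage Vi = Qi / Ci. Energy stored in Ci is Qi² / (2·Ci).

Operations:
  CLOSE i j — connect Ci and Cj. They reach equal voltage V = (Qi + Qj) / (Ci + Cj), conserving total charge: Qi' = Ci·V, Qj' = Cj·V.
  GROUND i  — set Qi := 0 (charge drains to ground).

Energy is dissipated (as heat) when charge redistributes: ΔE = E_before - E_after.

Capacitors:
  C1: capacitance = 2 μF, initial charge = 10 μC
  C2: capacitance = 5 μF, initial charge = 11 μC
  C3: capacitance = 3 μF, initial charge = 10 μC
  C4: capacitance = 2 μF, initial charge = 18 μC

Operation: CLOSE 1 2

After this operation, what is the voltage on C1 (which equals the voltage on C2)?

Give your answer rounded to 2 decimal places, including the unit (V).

Answer: 3.00 V

Derivation:
Initial: C1(2μF, Q=10μC, V=5.00V), C2(5μF, Q=11μC, V=2.20V), C3(3μF, Q=10μC, V=3.33V), C4(2μF, Q=18μC, V=9.00V)
Op 1: CLOSE 1-2: Q_total=21.00, C_total=7.00, V=3.00; Q1=6.00, Q2=15.00; dissipated=5.600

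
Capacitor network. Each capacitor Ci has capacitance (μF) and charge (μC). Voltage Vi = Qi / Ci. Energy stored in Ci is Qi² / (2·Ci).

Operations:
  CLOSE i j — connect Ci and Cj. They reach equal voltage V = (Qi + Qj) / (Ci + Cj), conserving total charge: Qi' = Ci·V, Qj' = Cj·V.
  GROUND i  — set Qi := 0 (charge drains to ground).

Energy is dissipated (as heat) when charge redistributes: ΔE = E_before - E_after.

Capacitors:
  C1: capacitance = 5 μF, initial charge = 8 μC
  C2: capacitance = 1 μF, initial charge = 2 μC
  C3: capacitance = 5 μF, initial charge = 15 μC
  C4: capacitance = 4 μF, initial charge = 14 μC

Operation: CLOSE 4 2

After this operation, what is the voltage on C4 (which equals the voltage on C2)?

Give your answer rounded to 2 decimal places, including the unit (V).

Initial: C1(5μF, Q=8μC, V=1.60V), C2(1μF, Q=2μC, V=2.00V), C3(5μF, Q=15μC, V=3.00V), C4(4μF, Q=14μC, V=3.50V)
Op 1: CLOSE 4-2: Q_total=16.00, C_total=5.00, V=3.20; Q4=12.80, Q2=3.20; dissipated=0.900

Answer: 3.20 V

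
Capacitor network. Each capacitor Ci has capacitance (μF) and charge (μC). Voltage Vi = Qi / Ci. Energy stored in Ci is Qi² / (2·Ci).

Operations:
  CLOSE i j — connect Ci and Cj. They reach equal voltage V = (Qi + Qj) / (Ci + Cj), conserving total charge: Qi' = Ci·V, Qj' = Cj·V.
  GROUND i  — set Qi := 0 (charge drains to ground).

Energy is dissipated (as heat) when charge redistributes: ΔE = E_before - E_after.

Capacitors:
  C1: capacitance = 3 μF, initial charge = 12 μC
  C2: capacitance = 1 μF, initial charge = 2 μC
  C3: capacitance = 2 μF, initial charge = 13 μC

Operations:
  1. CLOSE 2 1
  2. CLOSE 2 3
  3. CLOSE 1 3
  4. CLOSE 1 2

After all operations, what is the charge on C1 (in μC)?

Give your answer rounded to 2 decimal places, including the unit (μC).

Answer: 13.80 μC

Derivation:
Initial: C1(3μF, Q=12μC, V=4.00V), C2(1μF, Q=2μC, V=2.00V), C3(2μF, Q=13μC, V=6.50V)
Op 1: CLOSE 2-1: Q_total=14.00, C_total=4.00, V=3.50; Q2=3.50, Q1=10.50; dissipated=1.500
Op 2: CLOSE 2-3: Q_total=16.50, C_total=3.00, V=5.50; Q2=5.50, Q3=11.00; dissipated=3.000
Op 3: CLOSE 1-3: Q_total=21.50, C_total=5.00, V=4.30; Q1=12.90, Q3=8.60; dissipated=2.400
Op 4: CLOSE 1-2: Q_total=18.40, C_total=4.00, V=4.60; Q1=13.80, Q2=4.60; dissipated=0.540
Final charges: Q1=13.80, Q2=4.60, Q3=8.60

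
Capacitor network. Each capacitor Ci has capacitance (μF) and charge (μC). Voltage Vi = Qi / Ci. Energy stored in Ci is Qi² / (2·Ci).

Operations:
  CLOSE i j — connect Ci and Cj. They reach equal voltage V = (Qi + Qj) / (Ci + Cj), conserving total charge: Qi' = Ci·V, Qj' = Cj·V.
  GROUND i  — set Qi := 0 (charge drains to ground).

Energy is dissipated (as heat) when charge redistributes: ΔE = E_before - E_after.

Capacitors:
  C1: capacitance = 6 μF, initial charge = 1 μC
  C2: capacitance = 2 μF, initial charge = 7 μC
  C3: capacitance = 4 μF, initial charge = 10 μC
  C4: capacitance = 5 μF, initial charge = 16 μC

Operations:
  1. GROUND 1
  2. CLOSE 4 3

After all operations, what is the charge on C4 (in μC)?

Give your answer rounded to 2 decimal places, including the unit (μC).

Answer: 14.44 μC

Derivation:
Initial: C1(6μF, Q=1μC, V=0.17V), C2(2μF, Q=7μC, V=3.50V), C3(4μF, Q=10μC, V=2.50V), C4(5μF, Q=16μC, V=3.20V)
Op 1: GROUND 1: Q1=0; energy lost=0.083
Op 2: CLOSE 4-3: Q_total=26.00, C_total=9.00, V=2.89; Q4=14.44, Q3=11.56; dissipated=0.544
Final charges: Q1=0.00, Q2=7.00, Q3=11.56, Q4=14.44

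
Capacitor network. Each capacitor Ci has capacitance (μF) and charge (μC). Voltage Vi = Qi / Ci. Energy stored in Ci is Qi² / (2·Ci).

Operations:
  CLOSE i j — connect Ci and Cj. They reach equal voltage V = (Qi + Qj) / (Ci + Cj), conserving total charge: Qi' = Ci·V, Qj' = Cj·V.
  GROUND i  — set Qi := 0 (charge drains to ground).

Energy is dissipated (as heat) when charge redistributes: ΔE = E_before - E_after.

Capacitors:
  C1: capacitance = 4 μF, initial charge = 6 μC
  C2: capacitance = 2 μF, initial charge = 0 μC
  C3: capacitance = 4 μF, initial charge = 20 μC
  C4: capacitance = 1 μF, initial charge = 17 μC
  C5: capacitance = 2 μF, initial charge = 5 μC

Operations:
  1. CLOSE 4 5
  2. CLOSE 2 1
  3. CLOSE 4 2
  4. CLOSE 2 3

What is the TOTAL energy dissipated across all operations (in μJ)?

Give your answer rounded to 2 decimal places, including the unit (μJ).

Answer: 87.33 μJ

Derivation:
Initial: C1(4μF, Q=6μC, V=1.50V), C2(2μF, Q=0μC, V=0.00V), C3(4μF, Q=20μC, V=5.00V), C4(1μF, Q=17μC, V=17.00V), C5(2μF, Q=5μC, V=2.50V)
Op 1: CLOSE 4-5: Q_total=22.00, C_total=3.00, V=7.33; Q4=7.33, Q5=14.67; dissipated=70.083
Op 2: CLOSE 2-1: Q_total=6.00, C_total=6.00, V=1.00; Q2=2.00, Q1=4.00; dissipated=1.500
Op 3: CLOSE 4-2: Q_total=9.33, C_total=3.00, V=3.11; Q4=3.11, Q2=6.22; dissipated=13.370
Op 4: CLOSE 2-3: Q_total=26.22, C_total=6.00, V=4.37; Q2=8.74, Q3=17.48; dissipated=2.379
Total dissipated: 87.332 μJ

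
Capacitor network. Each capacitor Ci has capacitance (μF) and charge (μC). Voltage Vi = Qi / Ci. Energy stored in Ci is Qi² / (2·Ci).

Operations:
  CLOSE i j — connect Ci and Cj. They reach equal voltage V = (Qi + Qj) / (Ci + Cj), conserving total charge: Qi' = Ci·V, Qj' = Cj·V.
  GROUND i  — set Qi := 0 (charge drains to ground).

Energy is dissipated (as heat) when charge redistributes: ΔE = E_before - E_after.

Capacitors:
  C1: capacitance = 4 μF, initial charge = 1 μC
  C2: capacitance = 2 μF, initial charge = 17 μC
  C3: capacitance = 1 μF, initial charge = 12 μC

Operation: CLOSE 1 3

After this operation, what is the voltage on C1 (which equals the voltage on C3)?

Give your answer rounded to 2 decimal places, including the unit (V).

Initial: C1(4μF, Q=1μC, V=0.25V), C2(2μF, Q=17μC, V=8.50V), C3(1μF, Q=12μC, V=12.00V)
Op 1: CLOSE 1-3: Q_total=13.00, C_total=5.00, V=2.60; Q1=10.40, Q3=2.60; dissipated=55.225

Answer: 2.60 V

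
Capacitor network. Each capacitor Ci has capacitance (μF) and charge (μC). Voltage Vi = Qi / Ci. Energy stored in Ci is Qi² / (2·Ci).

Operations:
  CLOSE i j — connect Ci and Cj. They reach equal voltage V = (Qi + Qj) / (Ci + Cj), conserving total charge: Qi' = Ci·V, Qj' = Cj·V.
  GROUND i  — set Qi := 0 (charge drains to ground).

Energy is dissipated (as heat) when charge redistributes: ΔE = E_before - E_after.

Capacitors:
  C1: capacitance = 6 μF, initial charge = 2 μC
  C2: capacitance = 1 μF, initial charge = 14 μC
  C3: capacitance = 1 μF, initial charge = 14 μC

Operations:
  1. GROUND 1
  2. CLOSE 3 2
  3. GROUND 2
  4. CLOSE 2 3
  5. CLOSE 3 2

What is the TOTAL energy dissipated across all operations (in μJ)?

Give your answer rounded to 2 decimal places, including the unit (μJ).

Answer: 147.33 μJ

Derivation:
Initial: C1(6μF, Q=2μC, V=0.33V), C2(1μF, Q=14μC, V=14.00V), C3(1μF, Q=14μC, V=14.00V)
Op 1: GROUND 1: Q1=0; energy lost=0.333
Op 2: CLOSE 3-2: Q_total=28.00, C_total=2.00, V=14.00; Q3=14.00, Q2=14.00; dissipated=0.000
Op 3: GROUND 2: Q2=0; energy lost=98.000
Op 4: CLOSE 2-3: Q_total=14.00, C_total=2.00, V=7.00; Q2=7.00, Q3=7.00; dissipated=49.000
Op 5: CLOSE 3-2: Q_total=14.00, C_total=2.00, V=7.00; Q3=7.00, Q2=7.00; dissipated=0.000
Total dissipated: 147.333 μJ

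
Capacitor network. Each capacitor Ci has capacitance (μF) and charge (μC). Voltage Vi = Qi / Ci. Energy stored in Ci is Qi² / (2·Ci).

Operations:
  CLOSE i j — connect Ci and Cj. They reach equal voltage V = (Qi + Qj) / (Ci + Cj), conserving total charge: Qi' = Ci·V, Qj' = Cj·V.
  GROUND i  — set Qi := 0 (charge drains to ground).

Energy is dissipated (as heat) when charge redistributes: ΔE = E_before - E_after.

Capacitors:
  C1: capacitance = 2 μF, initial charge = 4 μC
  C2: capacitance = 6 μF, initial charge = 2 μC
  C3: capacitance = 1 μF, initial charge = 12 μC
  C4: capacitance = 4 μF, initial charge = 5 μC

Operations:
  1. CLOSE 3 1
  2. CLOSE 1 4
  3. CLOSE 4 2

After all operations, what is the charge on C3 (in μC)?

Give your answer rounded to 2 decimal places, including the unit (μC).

Answer: 5.33 μC

Derivation:
Initial: C1(2μF, Q=4μC, V=2.00V), C2(6μF, Q=2μC, V=0.33V), C3(1μF, Q=12μC, V=12.00V), C4(4μF, Q=5μC, V=1.25V)
Op 1: CLOSE 3-1: Q_total=16.00, C_total=3.00, V=5.33; Q3=5.33, Q1=10.67; dissipated=33.333
Op 2: CLOSE 1-4: Q_total=15.67, C_total=6.00, V=2.61; Q1=5.22, Q4=10.44; dissipated=11.116
Op 3: CLOSE 4-2: Q_total=12.44, C_total=10.00, V=1.24; Q4=4.98, Q2=7.47; dissipated=6.226
Final charges: Q1=5.22, Q2=7.47, Q3=5.33, Q4=4.98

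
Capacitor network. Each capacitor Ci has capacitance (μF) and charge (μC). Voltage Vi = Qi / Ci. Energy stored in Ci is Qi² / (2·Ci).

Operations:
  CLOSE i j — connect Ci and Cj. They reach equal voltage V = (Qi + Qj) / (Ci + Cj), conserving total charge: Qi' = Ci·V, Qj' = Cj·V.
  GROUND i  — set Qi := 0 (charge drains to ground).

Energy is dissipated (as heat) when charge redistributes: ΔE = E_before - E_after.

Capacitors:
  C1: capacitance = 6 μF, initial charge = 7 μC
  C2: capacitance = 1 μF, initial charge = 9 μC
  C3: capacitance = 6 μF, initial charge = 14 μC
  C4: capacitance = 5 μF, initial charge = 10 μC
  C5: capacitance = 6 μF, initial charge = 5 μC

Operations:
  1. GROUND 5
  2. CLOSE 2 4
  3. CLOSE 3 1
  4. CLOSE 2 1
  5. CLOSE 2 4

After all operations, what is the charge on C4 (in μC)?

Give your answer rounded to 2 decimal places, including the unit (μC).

Initial: C1(6μF, Q=7μC, V=1.17V), C2(1μF, Q=9μC, V=9.00V), C3(6μF, Q=14μC, V=2.33V), C4(5μF, Q=10μC, V=2.00V), C5(6μF, Q=5μC, V=0.83V)
Op 1: GROUND 5: Q5=0; energy lost=2.083
Op 2: CLOSE 2-4: Q_total=19.00, C_total=6.00, V=3.17; Q2=3.17, Q4=15.83; dissipated=20.417
Op 3: CLOSE 3-1: Q_total=21.00, C_total=12.00, V=1.75; Q3=10.50, Q1=10.50; dissipated=2.042
Op 4: CLOSE 2-1: Q_total=13.67, C_total=7.00, V=1.95; Q2=1.95, Q1=11.71; dissipated=0.860
Op 5: CLOSE 2-4: Q_total=17.79, C_total=6.00, V=2.96; Q2=2.96, Q4=14.82; dissipated=0.614
Final charges: Q1=11.71, Q2=2.96, Q3=10.50, Q4=14.82, Q5=0.00

Answer: 14.82 μC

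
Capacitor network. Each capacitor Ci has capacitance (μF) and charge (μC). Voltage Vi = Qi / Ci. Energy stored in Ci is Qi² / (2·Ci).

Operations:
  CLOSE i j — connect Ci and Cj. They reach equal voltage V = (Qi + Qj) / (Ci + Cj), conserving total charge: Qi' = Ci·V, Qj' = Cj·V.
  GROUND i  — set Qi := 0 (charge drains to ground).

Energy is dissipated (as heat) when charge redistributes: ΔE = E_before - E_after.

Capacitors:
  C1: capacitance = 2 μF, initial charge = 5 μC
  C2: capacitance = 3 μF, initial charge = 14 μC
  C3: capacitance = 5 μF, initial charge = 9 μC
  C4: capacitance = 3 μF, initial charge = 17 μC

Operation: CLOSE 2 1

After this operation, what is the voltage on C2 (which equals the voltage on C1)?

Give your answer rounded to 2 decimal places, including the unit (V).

Initial: C1(2μF, Q=5μC, V=2.50V), C2(3μF, Q=14μC, V=4.67V), C3(5μF, Q=9μC, V=1.80V), C4(3μF, Q=17μC, V=5.67V)
Op 1: CLOSE 2-1: Q_total=19.00, C_total=5.00, V=3.80; Q2=11.40, Q1=7.60; dissipated=2.817

Answer: 3.80 V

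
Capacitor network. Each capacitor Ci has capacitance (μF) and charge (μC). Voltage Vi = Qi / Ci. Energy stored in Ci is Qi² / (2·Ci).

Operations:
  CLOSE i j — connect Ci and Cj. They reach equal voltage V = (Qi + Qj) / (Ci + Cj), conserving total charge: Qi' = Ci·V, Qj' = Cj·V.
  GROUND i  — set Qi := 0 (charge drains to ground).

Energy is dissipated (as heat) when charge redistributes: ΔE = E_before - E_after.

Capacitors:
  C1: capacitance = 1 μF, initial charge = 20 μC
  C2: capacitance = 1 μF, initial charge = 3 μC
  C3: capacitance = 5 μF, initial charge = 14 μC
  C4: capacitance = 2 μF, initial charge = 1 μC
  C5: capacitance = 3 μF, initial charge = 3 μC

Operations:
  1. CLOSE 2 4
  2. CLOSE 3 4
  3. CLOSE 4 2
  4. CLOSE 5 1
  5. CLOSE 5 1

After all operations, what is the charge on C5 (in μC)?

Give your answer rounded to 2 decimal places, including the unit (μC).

Initial: C1(1μF, Q=20μC, V=20.00V), C2(1μF, Q=3μC, V=3.00V), C3(5μF, Q=14μC, V=2.80V), C4(2μF, Q=1μC, V=0.50V), C5(3μF, Q=3μC, V=1.00V)
Op 1: CLOSE 2-4: Q_total=4.00, C_total=3.00, V=1.33; Q2=1.33, Q4=2.67; dissipated=2.083
Op 2: CLOSE 3-4: Q_total=16.67, C_total=7.00, V=2.38; Q3=11.90, Q4=4.76; dissipated=1.537
Op 3: CLOSE 4-2: Q_total=6.10, C_total=3.00, V=2.03; Q4=4.06, Q2=2.03; dissipated=0.366
Op 4: CLOSE 5-1: Q_total=23.00, C_total=4.00, V=5.75; Q5=17.25, Q1=5.75; dissipated=135.375
Op 5: CLOSE 5-1: Q_total=23.00, C_total=4.00, V=5.75; Q5=17.25, Q1=5.75; dissipated=0.000
Final charges: Q1=5.75, Q2=2.03, Q3=11.90, Q4=4.06, Q5=17.25

Answer: 17.25 μC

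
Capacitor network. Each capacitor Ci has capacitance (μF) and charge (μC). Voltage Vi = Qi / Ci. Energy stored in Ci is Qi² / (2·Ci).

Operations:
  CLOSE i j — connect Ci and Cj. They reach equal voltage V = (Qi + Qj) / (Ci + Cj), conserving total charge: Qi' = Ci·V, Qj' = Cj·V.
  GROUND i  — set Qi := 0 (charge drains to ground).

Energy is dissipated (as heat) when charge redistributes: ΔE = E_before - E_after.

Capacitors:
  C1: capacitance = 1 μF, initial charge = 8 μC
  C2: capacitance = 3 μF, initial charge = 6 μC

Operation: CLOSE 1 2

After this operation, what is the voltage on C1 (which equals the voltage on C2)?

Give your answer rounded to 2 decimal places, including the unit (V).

Answer: 3.50 V

Derivation:
Initial: C1(1μF, Q=8μC, V=8.00V), C2(3μF, Q=6μC, V=2.00V)
Op 1: CLOSE 1-2: Q_total=14.00, C_total=4.00, V=3.50; Q1=3.50, Q2=10.50; dissipated=13.500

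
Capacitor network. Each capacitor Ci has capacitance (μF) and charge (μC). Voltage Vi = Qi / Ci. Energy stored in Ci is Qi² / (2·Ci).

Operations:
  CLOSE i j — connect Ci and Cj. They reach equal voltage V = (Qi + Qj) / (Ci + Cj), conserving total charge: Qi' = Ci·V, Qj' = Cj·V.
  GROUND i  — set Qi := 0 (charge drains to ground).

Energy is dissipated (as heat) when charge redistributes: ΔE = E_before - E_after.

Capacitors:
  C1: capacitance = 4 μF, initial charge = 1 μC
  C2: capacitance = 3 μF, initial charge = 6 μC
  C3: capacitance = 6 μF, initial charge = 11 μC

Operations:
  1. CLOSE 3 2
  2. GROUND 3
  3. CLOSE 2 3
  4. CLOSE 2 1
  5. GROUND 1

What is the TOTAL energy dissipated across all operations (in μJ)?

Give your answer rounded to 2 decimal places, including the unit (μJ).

Answer: 14.76 μJ

Derivation:
Initial: C1(4μF, Q=1μC, V=0.25V), C2(3μF, Q=6μC, V=2.00V), C3(6μF, Q=11μC, V=1.83V)
Op 1: CLOSE 3-2: Q_total=17.00, C_total=9.00, V=1.89; Q3=11.33, Q2=5.67; dissipated=0.028
Op 2: GROUND 3: Q3=0; energy lost=10.704
Op 3: CLOSE 2-3: Q_total=5.67, C_total=9.00, V=0.63; Q2=1.89, Q3=3.78; dissipated=3.568
Op 4: CLOSE 2-1: Q_total=2.89, C_total=7.00, V=0.41; Q2=1.24, Q1=1.65; dissipated=0.124
Op 5: GROUND 1: Q1=0; energy lost=0.341
Total dissipated: 14.764 μJ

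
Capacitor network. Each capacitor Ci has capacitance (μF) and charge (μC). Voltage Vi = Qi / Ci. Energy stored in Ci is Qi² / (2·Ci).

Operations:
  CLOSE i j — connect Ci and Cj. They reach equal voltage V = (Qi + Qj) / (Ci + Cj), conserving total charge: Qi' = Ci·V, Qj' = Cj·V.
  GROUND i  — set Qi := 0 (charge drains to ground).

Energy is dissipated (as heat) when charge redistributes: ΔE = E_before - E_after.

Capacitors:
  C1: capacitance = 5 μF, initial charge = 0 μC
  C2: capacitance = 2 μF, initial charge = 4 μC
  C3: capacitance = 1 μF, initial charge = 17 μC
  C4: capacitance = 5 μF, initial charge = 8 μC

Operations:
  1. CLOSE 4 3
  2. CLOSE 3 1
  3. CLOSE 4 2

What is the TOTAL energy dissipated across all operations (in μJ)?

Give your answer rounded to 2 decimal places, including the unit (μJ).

Initial: C1(5μF, Q=0μC, V=0.00V), C2(2μF, Q=4μC, V=2.00V), C3(1μF, Q=17μC, V=17.00V), C4(5μF, Q=8μC, V=1.60V)
Op 1: CLOSE 4-3: Q_total=25.00, C_total=6.00, V=4.17; Q4=20.83, Q3=4.17; dissipated=98.817
Op 2: CLOSE 3-1: Q_total=4.17, C_total=6.00, V=0.69; Q3=0.69, Q1=3.47; dissipated=7.234
Op 3: CLOSE 4-2: Q_total=24.83, C_total=7.00, V=3.55; Q4=17.74, Q2=7.10; dissipated=3.353
Total dissipated: 109.404 μJ

Answer: 109.40 μJ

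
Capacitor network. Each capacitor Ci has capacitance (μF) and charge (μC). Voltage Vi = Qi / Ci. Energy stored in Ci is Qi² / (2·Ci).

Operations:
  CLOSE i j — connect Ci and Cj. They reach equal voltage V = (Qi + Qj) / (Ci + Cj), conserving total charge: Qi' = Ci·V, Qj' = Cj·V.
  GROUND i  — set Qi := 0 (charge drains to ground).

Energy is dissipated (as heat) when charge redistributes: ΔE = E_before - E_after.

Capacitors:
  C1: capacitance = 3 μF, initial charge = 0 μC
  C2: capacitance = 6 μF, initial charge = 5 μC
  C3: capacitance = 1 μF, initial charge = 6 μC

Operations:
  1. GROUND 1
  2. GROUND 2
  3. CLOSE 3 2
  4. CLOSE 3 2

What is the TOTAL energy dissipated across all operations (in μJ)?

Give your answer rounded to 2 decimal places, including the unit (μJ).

Answer: 17.51 μJ

Derivation:
Initial: C1(3μF, Q=0μC, V=0.00V), C2(6μF, Q=5μC, V=0.83V), C3(1μF, Q=6μC, V=6.00V)
Op 1: GROUND 1: Q1=0; energy lost=0.000
Op 2: GROUND 2: Q2=0; energy lost=2.083
Op 3: CLOSE 3-2: Q_total=6.00, C_total=7.00, V=0.86; Q3=0.86, Q2=5.14; dissipated=15.429
Op 4: CLOSE 3-2: Q_total=6.00, C_total=7.00, V=0.86; Q3=0.86, Q2=5.14; dissipated=0.000
Total dissipated: 17.512 μJ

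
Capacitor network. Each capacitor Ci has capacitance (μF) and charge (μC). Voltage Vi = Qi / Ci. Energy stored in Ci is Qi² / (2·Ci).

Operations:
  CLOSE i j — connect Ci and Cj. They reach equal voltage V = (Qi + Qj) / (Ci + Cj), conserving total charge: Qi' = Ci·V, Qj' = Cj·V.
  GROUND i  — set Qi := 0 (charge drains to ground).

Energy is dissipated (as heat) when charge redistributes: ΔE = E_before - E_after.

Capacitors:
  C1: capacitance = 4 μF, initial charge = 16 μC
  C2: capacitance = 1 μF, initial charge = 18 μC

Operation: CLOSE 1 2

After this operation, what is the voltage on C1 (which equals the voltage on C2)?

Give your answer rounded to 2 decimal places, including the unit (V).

Initial: C1(4μF, Q=16μC, V=4.00V), C2(1μF, Q=18μC, V=18.00V)
Op 1: CLOSE 1-2: Q_total=34.00, C_total=5.00, V=6.80; Q1=27.20, Q2=6.80; dissipated=78.400

Answer: 6.80 V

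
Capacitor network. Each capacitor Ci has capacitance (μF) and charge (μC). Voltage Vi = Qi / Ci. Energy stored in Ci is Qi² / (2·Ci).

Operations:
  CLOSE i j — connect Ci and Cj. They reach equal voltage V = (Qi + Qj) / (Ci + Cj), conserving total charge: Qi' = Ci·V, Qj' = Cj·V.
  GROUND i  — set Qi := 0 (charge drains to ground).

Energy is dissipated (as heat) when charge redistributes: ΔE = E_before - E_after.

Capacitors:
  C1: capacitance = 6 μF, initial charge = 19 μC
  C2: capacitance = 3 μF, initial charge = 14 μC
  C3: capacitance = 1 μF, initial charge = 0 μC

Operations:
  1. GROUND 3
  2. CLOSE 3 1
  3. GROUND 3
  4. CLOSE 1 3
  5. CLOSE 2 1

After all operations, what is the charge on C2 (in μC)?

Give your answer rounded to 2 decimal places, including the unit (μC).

Initial: C1(6μF, Q=19μC, V=3.17V), C2(3μF, Q=14μC, V=4.67V), C3(1μF, Q=0μC, V=0.00V)
Op 1: GROUND 3: Q3=0; energy lost=0.000
Op 2: CLOSE 3-1: Q_total=19.00, C_total=7.00, V=2.71; Q3=2.71, Q1=16.29; dissipated=4.298
Op 3: GROUND 3: Q3=0; energy lost=3.684
Op 4: CLOSE 1-3: Q_total=16.29, C_total=7.00, V=2.33; Q1=13.96, Q3=2.33; dissipated=3.157
Op 5: CLOSE 2-1: Q_total=27.96, C_total=9.00, V=3.11; Q2=9.32, Q1=18.64; dissipated=5.476
Final charges: Q1=18.64, Q2=9.32, Q3=2.33

Answer: 9.32 μC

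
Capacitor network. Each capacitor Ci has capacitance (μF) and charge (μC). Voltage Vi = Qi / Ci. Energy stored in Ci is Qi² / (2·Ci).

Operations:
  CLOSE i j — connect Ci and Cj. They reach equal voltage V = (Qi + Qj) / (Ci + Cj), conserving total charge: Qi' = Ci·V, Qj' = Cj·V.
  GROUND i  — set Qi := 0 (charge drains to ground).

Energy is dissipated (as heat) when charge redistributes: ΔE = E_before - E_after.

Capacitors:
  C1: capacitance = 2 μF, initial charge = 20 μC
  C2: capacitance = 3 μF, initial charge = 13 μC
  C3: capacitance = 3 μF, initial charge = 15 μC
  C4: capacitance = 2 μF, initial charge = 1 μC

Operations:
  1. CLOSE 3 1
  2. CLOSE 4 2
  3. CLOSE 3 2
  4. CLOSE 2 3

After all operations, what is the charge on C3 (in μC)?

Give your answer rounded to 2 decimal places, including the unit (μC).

Answer: 14.70 μC

Derivation:
Initial: C1(2μF, Q=20μC, V=10.00V), C2(3μF, Q=13μC, V=4.33V), C3(3μF, Q=15μC, V=5.00V), C4(2μF, Q=1μC, V=0.50V)
Op 1: CLOSE 3-1: Q_total=35.00, C_total=5.00, V=7.00; Q3=21.00, Q1=14.00; dissipated=15.000
Op 2: CLOSE 4-2: Q_total=14.00, C_total=5.00, V=2.80; Q4=5.60, Q2=8.40; dissipated=8.817
Op 3: CLOSE 3-2: Q_total=29.40, C_total=6.00, V=4.90; Q3=14.70, Q2=14.70; dissipated=13.230
Op 4: CLOSE 2-3: Q_total=29.40, C_total=6.00, V=4.90; Q2=14.70, Q3=14.70; dissipated=0.000
Final charges: Q1=14.00, Q2=14.70, Q3=14.70, Q4=5.60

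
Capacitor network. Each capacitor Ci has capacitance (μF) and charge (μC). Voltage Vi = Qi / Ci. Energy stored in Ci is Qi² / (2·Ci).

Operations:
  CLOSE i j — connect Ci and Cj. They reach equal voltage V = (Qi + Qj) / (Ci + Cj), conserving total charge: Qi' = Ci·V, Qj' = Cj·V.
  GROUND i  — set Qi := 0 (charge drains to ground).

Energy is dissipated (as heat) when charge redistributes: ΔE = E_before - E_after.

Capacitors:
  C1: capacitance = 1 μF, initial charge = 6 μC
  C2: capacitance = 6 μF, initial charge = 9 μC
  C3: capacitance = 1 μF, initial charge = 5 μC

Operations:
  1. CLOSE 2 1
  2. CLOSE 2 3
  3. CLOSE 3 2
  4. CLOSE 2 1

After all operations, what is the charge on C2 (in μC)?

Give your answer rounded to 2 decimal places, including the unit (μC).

Answer: 14.96 μC

Derivation:
Initial: C1(1μF, Q=6μC, V=6.00V), C2(6μF, Q=9μC, V=1.50V), C3(1μF, Q=5μC, V=5.00V)
Op 1: CLOSE 2-1: Q_total=15.00, C_total=7.00, V=2.14; Q2=12.86, Q1=2.14; dissipated=8.679
Op 2: CLOSE 2-3: Q_total=17.86, C_total=7.00, V=2.55; Q2=15.31, Q3=2.55; dissipated=3.499
Op 3: CLOSE 3-2: Q_total=17.86, C_total=7.00, V=2.55; Q3=2.55, Q2=15.31; dissipated=0.000
Op 4: CLOSE 2-1: Q_total=17.45, C_total=7.00, V=2.49; Q2=14.96, Q1=2.49; dissipated=0.071
Final charges: Q1=2.49, Q2=14.96, Q3=2.55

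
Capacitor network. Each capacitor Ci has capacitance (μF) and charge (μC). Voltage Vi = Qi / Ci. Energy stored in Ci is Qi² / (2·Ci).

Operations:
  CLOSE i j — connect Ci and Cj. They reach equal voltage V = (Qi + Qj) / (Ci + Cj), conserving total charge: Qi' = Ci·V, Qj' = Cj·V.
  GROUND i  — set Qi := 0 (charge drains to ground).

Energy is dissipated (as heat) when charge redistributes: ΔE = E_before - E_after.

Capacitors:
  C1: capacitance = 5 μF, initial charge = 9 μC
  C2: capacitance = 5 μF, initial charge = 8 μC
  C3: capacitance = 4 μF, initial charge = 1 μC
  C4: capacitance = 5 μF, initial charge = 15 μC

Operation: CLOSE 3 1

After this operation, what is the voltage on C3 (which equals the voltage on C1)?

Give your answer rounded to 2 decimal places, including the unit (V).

Answer: 1.11 V

Derivation:
Initial: C1(5μF, Q=9μC, V=1.80V), C2(5μF, Q=8μC, V=1.60V), C3(4μF, Q=1μC, V=0.25V), C4(5μF, Q=15μC, V=3.00V)
Op 1: CLOSE 3-1: Q_total=10.00, C_total=9.00, V=1.11; Q3=4.44, Q1=5.56; dissipated=2.669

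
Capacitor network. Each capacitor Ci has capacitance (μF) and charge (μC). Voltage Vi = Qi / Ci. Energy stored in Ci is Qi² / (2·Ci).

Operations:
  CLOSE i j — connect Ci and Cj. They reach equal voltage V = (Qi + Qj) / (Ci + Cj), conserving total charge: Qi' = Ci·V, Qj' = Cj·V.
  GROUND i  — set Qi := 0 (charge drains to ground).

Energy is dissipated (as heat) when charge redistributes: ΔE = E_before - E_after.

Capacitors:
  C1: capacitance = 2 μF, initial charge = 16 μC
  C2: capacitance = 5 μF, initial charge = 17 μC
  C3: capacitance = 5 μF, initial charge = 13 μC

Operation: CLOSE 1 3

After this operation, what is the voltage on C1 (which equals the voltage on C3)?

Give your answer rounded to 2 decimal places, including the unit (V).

Answer: 4.14 V

Derivation:
Initial: C1(2μF, Q=16μC, V=8.00V), C2(5μF, Q=17μC, V=3.40V), C3(5μF, Q=13μC, V=2.60V)
Op 1: CLOSE 1-3: Q_total=29.00, C_total=7.00, V=4.14; Q1=8.29, Q3=20.71; dissipated=20.829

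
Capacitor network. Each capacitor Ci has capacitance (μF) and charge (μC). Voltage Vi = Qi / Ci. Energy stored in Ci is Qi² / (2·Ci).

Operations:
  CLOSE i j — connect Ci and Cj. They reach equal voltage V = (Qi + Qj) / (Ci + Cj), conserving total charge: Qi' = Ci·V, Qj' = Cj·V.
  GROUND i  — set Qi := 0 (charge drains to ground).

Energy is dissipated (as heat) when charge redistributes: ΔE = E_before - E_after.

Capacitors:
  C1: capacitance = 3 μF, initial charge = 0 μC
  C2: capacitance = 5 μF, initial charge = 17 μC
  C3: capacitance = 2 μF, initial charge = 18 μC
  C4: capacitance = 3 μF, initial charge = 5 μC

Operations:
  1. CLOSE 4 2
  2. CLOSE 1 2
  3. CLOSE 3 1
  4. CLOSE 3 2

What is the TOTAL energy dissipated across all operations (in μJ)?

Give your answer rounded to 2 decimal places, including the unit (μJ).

Initial: C1(3μF, Q=0μC, V=0.00V), C2(5μF, Q=17μC, V=3.40V), C3(2μF, Q=18μC, V=9.00V), C4(3μF, Q=5μC, V=1.67V)
Op 1: CLOSE 4-2: Q_total=22.00, C_total=8.00, V=2.75; Q4=8.25, Q2=13.75; dissipated=2.817
Op 2: CLOSE 1-2: Q_total=13.75, C_total=8.00, V=1.72; Q1=5.16, Q2=8.59; dissipated=7.090
Op 3: CLOSE 3-1: Q_total=23.16, C_total=5.00, V=4.63; Q3=9.26, Q1=13.89; dissipated=31.810
Op 4: CLOSE 3-2: Q_total=17.86, C_total=7.00, V=2.55; Q3=5.10, Q2=12.75; dissipated=6.059
Total dissipated: 47.776 μJ

Answer: 47.78 μJ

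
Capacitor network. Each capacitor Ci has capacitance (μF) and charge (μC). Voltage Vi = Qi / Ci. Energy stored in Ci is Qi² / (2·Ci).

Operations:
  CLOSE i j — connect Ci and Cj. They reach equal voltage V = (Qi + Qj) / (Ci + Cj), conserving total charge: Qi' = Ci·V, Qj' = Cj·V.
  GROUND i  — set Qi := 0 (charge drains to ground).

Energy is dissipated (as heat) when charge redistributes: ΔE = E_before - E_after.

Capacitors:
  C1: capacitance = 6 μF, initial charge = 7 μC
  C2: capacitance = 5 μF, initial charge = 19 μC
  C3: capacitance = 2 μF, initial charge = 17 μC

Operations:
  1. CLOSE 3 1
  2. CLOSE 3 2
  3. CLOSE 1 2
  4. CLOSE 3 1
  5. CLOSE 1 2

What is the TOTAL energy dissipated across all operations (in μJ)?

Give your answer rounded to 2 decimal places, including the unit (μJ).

Answer: 41.32 μJ

Derivation:
Initial: C1(6μF, Q=7μC, V=1.17V), C2(5μF, Q=19μC, V=3.80V), C3(2μF, Q=17μC, V=8.50V)
Op 1: CLOSE 3-1: Q_total=24.00, C_total=8.00, V=3.00; Q3=6.00, Q1=18.00; dissipated=40.333
Op 2: CLOSE 3-2: Q_total=25.00, C_total=7.00, V=3.57; Q3=7.14, Q2=17.86; dissipated=0.457
Op 3: CLOSE 1-2: Q_total=35.86, C_total=11.00, V=3.26; Q1=19.56, Q2=16.30; dissipated=0.445
Op 4: CLOSE 3-1: Q_total=26.70, C_total=8.00, V=3.34; Q3=6.68, Q1=20.03; dissipated=0.073
Op 5: CLOSE 1-2: Q_total=36.32, C_total=11.00, V=3.30; Q1=19.81, Q2=16.51; dissipated=0.008
Total dissipated: 41.317 μJ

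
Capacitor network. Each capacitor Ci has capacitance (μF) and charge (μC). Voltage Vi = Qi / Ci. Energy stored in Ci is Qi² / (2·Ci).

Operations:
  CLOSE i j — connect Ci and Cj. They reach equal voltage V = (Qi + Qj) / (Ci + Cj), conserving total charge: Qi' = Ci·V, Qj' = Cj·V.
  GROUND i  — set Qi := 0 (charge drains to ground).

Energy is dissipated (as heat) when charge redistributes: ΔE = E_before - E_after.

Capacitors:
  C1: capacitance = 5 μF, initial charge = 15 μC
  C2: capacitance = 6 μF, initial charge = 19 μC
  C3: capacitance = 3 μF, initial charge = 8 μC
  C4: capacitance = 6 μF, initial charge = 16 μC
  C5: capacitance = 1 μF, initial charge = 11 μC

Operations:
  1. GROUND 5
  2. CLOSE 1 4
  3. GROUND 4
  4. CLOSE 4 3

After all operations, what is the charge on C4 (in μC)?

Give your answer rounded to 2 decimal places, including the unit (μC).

Answer: 5.33 μC

Derivation:
Initial: C1(5μF, Q=15μC, V=3.00V), C2(6μF, Q=19μC, V=3.17V), C3(3μF, Q=8μC, V=2.67V), C4(6μF, Q=16μC, V=2.67V), C5(1μF, Q=11μC, V=11.00V)
Op 1: GROUND 5: Q5=0; energy lost=60.500
Op 2: CLOSE 1-4: Q_total=31.00, C_total=11.00, V=2.82; Q1=14.09, Q4=16.91; dissipated=0.152
Op 3: GROUND 4: Q4=0; energy lost=23.826
Op 4: CLOSE 4-3: Q_total=8.00, C_total=9.00, V=0.89; Q4=5.33, Q3=2.67; dissipated=7.111
Final charges: Q1=14.09, Q2=19.00, Q3=2.67, Q4=5.33, Q5=0.00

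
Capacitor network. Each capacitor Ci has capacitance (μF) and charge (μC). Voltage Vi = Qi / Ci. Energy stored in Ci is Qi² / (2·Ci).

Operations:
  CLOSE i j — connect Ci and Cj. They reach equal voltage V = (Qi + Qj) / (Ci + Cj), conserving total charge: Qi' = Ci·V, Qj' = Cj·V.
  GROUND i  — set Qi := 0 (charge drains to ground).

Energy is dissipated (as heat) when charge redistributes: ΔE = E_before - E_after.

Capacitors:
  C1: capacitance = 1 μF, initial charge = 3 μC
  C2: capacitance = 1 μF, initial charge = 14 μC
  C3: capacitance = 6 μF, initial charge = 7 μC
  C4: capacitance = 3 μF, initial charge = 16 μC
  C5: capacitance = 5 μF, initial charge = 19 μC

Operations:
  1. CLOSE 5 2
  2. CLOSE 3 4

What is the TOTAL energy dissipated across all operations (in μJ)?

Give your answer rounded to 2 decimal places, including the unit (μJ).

Answer: 60.71 μJ

Derivation:
Initial: C1(1μF, Q=3μC, V=3.00V), C2(1μF, Q=14μC, V=14.00V), C3(6μF, Q=7μC, V=1.17V), C4(3μF, Q=16μC, V=5.33V), C5(5μF, Q=19μC, V=3.80V)
Op 1: CLOSE 5-2: Q_total=33.00, C_total=6.00, V=5.50; Q5=27.50, Q2=5.50; dissipated=43.350
Op 2: CLOSE 3-4: Q_total=23.00, C_total=9.00, V=2.56; Q3=15.33, Q4=7.67; dissipated=17.361
Total dissipated: 60.711 μJ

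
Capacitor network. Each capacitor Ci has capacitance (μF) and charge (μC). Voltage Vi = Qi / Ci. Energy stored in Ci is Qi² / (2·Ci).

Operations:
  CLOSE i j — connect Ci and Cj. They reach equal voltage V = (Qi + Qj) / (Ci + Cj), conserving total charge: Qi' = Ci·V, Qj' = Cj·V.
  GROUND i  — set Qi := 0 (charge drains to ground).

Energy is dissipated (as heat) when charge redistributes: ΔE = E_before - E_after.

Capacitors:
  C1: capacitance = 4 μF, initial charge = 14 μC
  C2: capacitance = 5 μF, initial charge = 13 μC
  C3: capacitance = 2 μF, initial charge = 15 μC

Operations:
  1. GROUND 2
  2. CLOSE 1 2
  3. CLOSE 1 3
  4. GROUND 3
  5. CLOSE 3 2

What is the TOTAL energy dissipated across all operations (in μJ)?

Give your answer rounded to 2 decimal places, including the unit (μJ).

Answer: 68.31 μJ

Derivation:
Initial: C1(4μF, Q=14μC, V=3.50V), C2(5μF, Q=13μC, V=2.60V), C3(2μF, Q=15μC, V=7.50V)
Op 1: GROUND 2: Q2=0; energy lost=16.900
Op 2: CLOSE 1-2: Q_total=14.00, C_total=9.00, V=1.56; Q1=6.22, Q2=7.78; dissipated=13.611
Op 3: CLOSE 1-3: Q_total=21.22, C_total=6.00, V=3.54; Q1=14.15, Q3=7.07; dissipated=23.558
Op 4: GROUND 3: Q3=0; energy lost=12.511
Op 5: CLOSE 3-2: Q_total=7.78, C_total=7.00, V=1.11; Q3=2.22, Q2=5.56; dissipated=1.728
Total dissipated: 68.308 μJ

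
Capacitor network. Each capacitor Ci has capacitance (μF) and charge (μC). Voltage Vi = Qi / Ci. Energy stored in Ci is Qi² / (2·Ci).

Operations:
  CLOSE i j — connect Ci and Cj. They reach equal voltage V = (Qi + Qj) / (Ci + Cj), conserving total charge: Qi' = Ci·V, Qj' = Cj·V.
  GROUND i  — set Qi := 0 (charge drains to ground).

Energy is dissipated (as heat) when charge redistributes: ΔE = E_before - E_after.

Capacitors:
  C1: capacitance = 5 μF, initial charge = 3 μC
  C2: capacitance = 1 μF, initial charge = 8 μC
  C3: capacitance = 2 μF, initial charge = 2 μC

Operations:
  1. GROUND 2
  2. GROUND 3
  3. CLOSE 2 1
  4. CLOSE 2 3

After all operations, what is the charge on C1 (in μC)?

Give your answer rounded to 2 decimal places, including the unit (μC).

Answer: 2.50 μC

Derivation:
Initial: C1(5μF, Q=3μC, V=0.60V), C2(1μF, Q=8μC, V=8.00V), C3(2μF, Q=2μC, V=1.00V)
Op 1: GROUND 2: Q2=0; energy lost=32.000
Op 2: GROUND 3: Q3=0; energy lost=1.000
Op 3: CLOSE 2-1: Q_total=3.00, C_total=6.00, V=0.50; Q2=0.50, Q1=2.50; dissipated=0.150
Op 4: CLOSE 2-3: Q_total=0.50, C_total=3.00, V=0.17; Q2=0.17, Q3=0.33; dissipated=0.083
Final charges: Q1=2.50, Q2=0.17, Q3=0.33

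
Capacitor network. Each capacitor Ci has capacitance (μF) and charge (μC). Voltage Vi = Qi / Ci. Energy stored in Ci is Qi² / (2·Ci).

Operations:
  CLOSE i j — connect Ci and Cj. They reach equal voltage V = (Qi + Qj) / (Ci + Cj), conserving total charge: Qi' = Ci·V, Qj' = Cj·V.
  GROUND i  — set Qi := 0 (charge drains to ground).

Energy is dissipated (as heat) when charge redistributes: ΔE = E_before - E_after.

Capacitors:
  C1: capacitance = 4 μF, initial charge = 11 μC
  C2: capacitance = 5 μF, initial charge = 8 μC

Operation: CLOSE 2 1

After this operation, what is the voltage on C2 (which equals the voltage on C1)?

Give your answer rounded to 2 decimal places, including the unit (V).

Initial: C1(4μF, Q=11μC, V=2.75V), C2(5μF, Q=8μC, V=1.60V)
Op 1: CLOSE 2-1: Q_total=19.00, C_total=9.00, V=2.11; Q2=10.56, Q1=8.44; dissipated=1.469

Answer: 2.11 V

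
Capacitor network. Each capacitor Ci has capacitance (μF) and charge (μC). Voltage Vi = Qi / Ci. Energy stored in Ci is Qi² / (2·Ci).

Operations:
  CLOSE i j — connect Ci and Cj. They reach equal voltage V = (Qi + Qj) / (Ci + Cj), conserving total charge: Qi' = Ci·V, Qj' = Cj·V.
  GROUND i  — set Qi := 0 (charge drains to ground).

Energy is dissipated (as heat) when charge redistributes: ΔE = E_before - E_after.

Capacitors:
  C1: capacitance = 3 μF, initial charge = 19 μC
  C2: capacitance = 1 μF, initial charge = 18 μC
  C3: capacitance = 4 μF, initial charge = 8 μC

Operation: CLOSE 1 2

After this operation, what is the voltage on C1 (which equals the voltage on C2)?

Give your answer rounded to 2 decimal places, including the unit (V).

Answer: 9.25 V

Derivation:
Initial: C1(3μF, Q=19μC, V=6.33V), C2(1μF, Q=18μC, V=18.00V), C3(4μF, Q=8μC, V=2.00V)
Op 1: CLOSE 1-2: Q_total=37.00, C_total=4.00, V=9.25; Q1=27.75, Q2=9.25; dissipated=51.042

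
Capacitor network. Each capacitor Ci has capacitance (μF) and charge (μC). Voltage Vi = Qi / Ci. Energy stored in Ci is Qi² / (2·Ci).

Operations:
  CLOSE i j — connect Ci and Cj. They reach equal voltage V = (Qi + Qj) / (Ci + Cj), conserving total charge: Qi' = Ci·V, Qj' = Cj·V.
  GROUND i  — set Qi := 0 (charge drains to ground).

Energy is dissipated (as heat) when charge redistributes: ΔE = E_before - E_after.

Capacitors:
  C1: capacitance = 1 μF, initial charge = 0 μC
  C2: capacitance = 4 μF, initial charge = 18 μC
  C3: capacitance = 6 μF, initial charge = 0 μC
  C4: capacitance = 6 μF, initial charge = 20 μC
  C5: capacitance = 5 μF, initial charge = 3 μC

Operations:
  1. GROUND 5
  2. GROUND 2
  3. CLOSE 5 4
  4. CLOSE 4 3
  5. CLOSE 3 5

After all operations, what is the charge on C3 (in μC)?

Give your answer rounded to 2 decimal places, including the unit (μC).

Initial: C1(1μF, Q=0μC, V=0.00V), C2(4μF, Q=18μC, V=4.50V), C3(6μF, Q=0μC, V=0.00V), C4(6μF, Q=20μC, V=3.33V), C5(5μF, Q=3μC, V=0.60V)
Op 1: GROUND 5: Q5=0; energy lost=0.900
Op 2: GROUND 2: Q2=0; energy lost=40.500
Op 3: CLOSE 5-4: Q_total=20.00, C_total=11.00, V=1.82; Q5=9.09, Q4=10.91; dissipated=15.152
Op 4: CLOSE 4-3: Q_total=10.91, C_total=12.00, V=0.91; Q4=5.45, Q3=5.45; dissipated=4.959
Op 5: CLOSE 3-5: Q_total=14.55, C_total=11.00, V=1.32; Q3=7.93, Q5=6.61; dissipated=1.127
Final charges: Q1=0.00, Q2=0.00, Q3=7.93, Q4=5.45, Q5=6.61

Answer: 7.93 μC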